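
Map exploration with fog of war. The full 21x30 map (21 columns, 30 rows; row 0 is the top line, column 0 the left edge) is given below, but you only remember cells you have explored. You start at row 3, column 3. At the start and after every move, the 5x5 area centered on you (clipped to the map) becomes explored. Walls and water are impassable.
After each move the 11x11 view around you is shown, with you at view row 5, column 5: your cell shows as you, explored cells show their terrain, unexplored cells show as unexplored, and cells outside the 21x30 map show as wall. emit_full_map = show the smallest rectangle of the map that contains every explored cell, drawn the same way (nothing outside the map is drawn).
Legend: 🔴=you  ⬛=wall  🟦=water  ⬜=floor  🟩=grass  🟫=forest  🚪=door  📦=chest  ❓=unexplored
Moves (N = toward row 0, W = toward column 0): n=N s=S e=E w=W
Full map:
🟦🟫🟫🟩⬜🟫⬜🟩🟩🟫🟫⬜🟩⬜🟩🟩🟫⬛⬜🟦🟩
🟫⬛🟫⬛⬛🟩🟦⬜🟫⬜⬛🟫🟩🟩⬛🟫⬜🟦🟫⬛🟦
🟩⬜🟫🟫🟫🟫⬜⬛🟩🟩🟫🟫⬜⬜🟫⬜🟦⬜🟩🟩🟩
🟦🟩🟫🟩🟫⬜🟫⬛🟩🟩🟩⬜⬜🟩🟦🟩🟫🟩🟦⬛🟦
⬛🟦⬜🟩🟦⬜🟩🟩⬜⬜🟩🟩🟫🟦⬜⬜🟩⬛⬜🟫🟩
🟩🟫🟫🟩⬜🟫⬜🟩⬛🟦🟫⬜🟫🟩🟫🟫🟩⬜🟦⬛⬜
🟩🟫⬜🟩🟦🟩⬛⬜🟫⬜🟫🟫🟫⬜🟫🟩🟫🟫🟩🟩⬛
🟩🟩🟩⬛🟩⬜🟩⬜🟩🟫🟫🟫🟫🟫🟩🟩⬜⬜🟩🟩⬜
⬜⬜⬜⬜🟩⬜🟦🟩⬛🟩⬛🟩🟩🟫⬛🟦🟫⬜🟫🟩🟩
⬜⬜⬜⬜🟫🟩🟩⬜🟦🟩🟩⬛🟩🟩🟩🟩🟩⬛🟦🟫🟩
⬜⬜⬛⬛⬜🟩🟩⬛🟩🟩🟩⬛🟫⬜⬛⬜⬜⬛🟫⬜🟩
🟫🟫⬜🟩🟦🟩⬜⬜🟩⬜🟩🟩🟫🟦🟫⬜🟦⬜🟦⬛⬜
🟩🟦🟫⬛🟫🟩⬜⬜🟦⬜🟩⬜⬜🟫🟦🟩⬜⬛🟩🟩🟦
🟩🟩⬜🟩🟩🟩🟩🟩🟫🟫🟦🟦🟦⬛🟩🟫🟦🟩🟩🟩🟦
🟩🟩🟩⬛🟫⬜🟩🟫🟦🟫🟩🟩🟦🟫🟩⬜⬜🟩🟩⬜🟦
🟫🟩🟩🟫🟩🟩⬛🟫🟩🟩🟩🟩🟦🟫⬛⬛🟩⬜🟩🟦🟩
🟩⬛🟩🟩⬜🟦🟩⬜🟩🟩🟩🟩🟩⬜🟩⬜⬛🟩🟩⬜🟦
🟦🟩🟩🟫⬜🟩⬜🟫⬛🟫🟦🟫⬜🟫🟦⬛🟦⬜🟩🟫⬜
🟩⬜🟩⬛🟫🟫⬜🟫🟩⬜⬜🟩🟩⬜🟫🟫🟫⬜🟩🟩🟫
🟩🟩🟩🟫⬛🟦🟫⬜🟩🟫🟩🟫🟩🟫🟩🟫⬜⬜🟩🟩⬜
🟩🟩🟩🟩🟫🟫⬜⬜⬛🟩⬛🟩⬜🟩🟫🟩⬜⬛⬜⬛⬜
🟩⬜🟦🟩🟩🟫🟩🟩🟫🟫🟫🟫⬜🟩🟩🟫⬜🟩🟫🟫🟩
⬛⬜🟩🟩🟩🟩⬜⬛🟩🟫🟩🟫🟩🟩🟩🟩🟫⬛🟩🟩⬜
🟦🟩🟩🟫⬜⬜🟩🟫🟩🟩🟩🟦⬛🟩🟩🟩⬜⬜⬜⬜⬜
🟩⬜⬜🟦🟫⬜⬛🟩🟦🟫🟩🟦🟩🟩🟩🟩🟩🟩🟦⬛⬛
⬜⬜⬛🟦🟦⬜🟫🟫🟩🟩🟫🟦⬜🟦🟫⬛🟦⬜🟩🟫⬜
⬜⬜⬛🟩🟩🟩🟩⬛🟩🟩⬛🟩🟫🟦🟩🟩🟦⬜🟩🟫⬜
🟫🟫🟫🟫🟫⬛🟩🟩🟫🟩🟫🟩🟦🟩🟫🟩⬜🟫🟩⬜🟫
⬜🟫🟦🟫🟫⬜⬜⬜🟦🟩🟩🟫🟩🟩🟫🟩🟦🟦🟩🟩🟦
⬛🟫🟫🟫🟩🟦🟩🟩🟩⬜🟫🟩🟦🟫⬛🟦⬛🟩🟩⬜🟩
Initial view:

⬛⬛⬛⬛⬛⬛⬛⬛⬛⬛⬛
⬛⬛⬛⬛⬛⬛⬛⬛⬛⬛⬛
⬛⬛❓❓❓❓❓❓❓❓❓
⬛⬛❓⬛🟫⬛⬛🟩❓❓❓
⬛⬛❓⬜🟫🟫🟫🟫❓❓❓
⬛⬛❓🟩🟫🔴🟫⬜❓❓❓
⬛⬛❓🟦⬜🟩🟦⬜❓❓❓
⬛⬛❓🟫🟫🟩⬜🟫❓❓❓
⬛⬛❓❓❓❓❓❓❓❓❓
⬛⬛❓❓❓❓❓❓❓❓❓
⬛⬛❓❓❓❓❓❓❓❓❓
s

⬛⬛⬛⬛⬛⬛⬛⬛⬛⬛⬛
⬛⬛❓❓❓❓❓❓❓❓❓
⬛⬛❓⬛🟫⬛⬛🟩❓❓❓
⬛⬛❓⬜🟫🟫🟫🟫❓❓❓
⬛⬛❓🟩🟫🟩🟫⬜❓❓❓
⬛⬛❓🟦⬜🔴🟦⬜❓❓❓
⬛⬛❓🟫🟫🟩⬜🟫❓❓❓
⬛⬛❓🟫⬜🟩🟦🟩❓❓❓
⬛⬛❓❓❓❓❓❓❓❓❓
⬛⬛❓❓❓❓❓❓❓❓❓
⬛⬛❓❓❓❓❓❓❓❓❓

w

⬛⬛⬛⬛⬛⬛⬛⬛⬛⬛⬛
⬛⬛⬛❓❓❓❓❓❓❓❓
⬛⬛⬛❓⬛🟫⬛⬛🟩❓❓
⬛⬛⬛🟩⬜🟫🟫🟫🟫❓❓
⬛⬛⬛🟦🟩🟫🟩🟫⬜❓❓
⬛⬛⬛⬛🟦🔴🟩🟦⬜❓❓
⬛⬛⬛🟩🟫🟫🟩⬜🟫❓❓
⬛⬛⬛🟩🟫⬜🟩🟦🟩❓❓
⬛⬛⬛❓❓❓❓❓❓❓❓
⬛⬛⬛❓❓❓❓❓❓❓❓
⬛⬛⬛❓❓❓❓❓❓❓❓

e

⬛⬛⬛⬛⬛⬛⬛⬛⬛⬛⬛
⬛⬛❓❓❓❓❓❓❓❓❓
⬛⬛❓⬛🟫⬛⬛🟩❓❓❓
⬛⬛🟩⬜🟫🟫🟫🟫❓❓❓
⬛⬛🟦🟩🟫🟩🟫⬜❓❓❓
⬛⬛⬛🟦⬜🔴🟦⬜❓❓❓
⬛⬛🟩🟫🟫🟩⬜🟫❓❓❓
⬛⬛🟩🟫⬜🟩🟦🟩❓❓❓
⬛⬛❓❓❓❓❓❓❓❓❓
⬛⬛❓❓❓❓❓❓❓❓❓
⬛⬛❓❓❓❓❓❓❓❓❓

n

⬛⬛⬛⬛⬛⬛⬛⬛⬛⬛⬛
⬛⬛⬛⬛⬛⬛⬛⬛⬛⬛⬛
⬛⬛❓❓❓❓❓❓❓❓❓
⬛⬛❓⬛🟫⬛⬛🟩❓❓❓
⬛⬛🟩⬜🟫🟫🟫🟫❓❓❓
⬛⬛🟦🟩🟫🔴🟫⬜❓❓❓
⬛⬛⬛🟦⬜🟩🟦⬜❓❓❓
⬛⬛🟩🟫🟫🟩⬜🟫❓❓❓
⬛⬛🟩🟫⬜🟩🟦🟩❓❓❓
⬛⬛❓❓❓❓❓❓❓❓❓
⬛⬛❓❓❓❓❓❓❓❓❓

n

⬛⬛⬛⬛⬛⬛⬛⬛⬛⬛⬛
⬛⬛⬛⬛⬛⬛⬛⬛⬛⬛⬛
⬛⬛⬛⬛⬛⬛⬛⬛⬛⬛⬛
⬛⬛❓🟫🟫🟩⬜🟫❓❓❓
⬛⬛❓⬛🟫⬛⬛🟩❓❓❓
⬛⬛🟩⬜🟫🔴🟫🟫❓❓❓
⬛⬛🟦🟩🟫🟩🟫⬜❓❓❓
⬛⬛⬛🟦⬜🟩🟦⬜❓❓❓
⬛⬛🟩🟫🟫🟩⬜🟫❓❓❓
⬛⬛🟩🟫⬜🟩🟦🟩❓❓❓
⬛⬛❓❓❓❓❓❓❓❓❓

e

⬛⬛⬛⬛⬛⬛⬛⬛⬛⬛⬛
⬛⬛⬛⬛⬛⬛⬛⬛⬛⬛⬛
⬛⬛⬛⬛⬛⬛⬛⬛⬛⬛⬛
⬛❓🟫🟫🟩⬜🟫⬜❓❓❓
⬛❓⬛🟫⬛⬛🟩🟦❓❓❓
⬛🟩⬜🟫🟫🔴🟫⬜❓❓❓
⬛🟦🟩🟫🟩🟫⬜🟫❓❓❓
⬛⬛🟦⬜🟩🟦⬜🟩❓❓❓
⬛🟩🟫🟫🟩⬜🟫❓❓❓❓
⬛🟩🟫⬜🟩🟦🟩❓❓❓❓
⬛❓❓❓❓❓❓❓❓❓❓

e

⬛⬛⬛⬛⬛⬛⬛⬛⬛⬛⬛
⬛⬛⬛⬛⬛⬛⬛⬛⬛⬛⬛
⬛⬛⬛⬛⬛⬛⬛⬛⬛⬛⬛
❓🟫🟫🟩⬜🟫⬜🟩❓❓❓
❓⬛🟫⬛⬛🟩🟦⬜❓❓❓
🟩⬜🟫🟫🟫🔴⬜⬛❓❓❓
🟦🟩🟫🟩🟫⬜🟫⬛❓❓❓
⬛🟦⬜🟩🟦⬜🟩🟩❓❓❓
🟩🟫🟫🟩⬜🟫❓❓❓❓❓
🟩🟫⬜🟩🟦🟩❓❓❓❓❓
❓❓❓❓❓❓❓❓❓❓❓

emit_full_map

❓🟫🟫🟩⬜🟫⬜🟩
❓⬛🟫⬛⬛🟩🟦⬜
🟩⬜🟫🟫🟫🔴⬜⬛
🟦🟩🟫🟩🟫⬜🟫⬛
⬛🟦⬜🟩🟦⬜🟩🟩
🟩🟫🟫🟩⬜🟫❓❓
🟩🟫⬜🟩🟦🟩❓❓

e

⬛⬛⬛⬛⬛⬛⬛⬛⬛⬛⬛
⬛⬛⬛⬛⬛⬛⬛⬛⬛⬛⬛
⬛⬛⬛⬛⬛⬛⬛⬛⬛⬛⬛
🟫🟫🟩⬜🟫⬜🟩🟩❓❓❓
⬛🟫⬛⬛🟩🟦⬜🟫❓❓❓
⬜🟫🟫🟫🟫🔴⬛🟩❓❓❓
🟩🟫🟩🟫⬜🟫⬛🟩❓❓❓
🟦⬜🟩🟦⬜🟩🟩⬜❓❓❓
🟫🟫🟩⬜🟫❓❓❓❓❓❓
🟫⬜🟩🟦🟩❓❓❓❓❓❓
❓❓❓❓❓❓❓❓❓❓❓

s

⬛⬛⬛⬛⬛⬛⬛⬛⬛⬛⬛
⬛⬛⬛⬛⬛⬛⬛⬛⬛⬛⬛
🟫🟫🟩⬜🟫⬜🟩🟩❓❓❓
⬛🟫⬛⬛🟩🟦⬜🟫❓❓❓
⬜🟫🟫🟫🟫⬜⬛🟩❓❓❓
🟩🟫🟩🟫⬜🔴⬛🟩❓❓❓
🟦⬜🟩🟦⬜🟩🟩⬜❓❓❓
🟫🟫🟩⬜🟫⬜🟩⬛❓❓❓
🟫⬜🟩🟦🟩❓❓❓❓❓❓
❓❓❓❓❓❓❓❓❓❓❓
❓❓❓❓❓❓❓❓❓❓❓

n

⬛⬛⬛⬛⬛⬛⬛⬛⬛⬛⬛
⬛⬛⬛⬛⬛⬛⬛⬛⬛⬛⬛
⬛⬛⬛⬛⬛⬛⬛⬛⬛⬛⬛
🟫🟫🟩⬜🟫⬜🟩🟩❓❓❓
⬛🟫⬛⬛🟩🟦⬜🟫❓❓❓
⬜🟫🟫🟫🟫🔴⬛🟩❓❓❓
🟩🟫🟩🟫⬜🟫⬛🟩❓❓❓
🟦⬜🟩🟦⬜🟩🟩⬜❓❓❓
🟫🟫🟩⬜🟫⬜🟩⬛❓❓❓
🟫⬜🟩🟦🟩❓❓❓❓❓❓
❓❓❓❓❓❓❓❓❓❓❓

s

⬛⬛⬛⬛⬛⬛⬛⬛⬛⬛⬛
⬛⬛⬛⬛⬛⬛⬛⬛⬛⬛⬛
🟫🟫🟩⬜🟫⬜🟩🟩❓❓❓
⬛🟫⬛⬛🟩🟦⬜🟫❓❓❓
⬜🟫🟫🟫🟫⬜⬛🟩❓❓❓
🟩🟫🟩🟫⬜🔴⬛🟩❓❓❓
🟦⬜🟩🟦⬜🟩🟩⬜❓❓❓
🟫🟫🟩⬜🟫⬜🟩⬛❓❓❓
🟫⬜🟩🟦🟩❓❓❓❓❓❓
❓❓❓❓❓❓❓❓❓❓❓
❓❓❓❓❓❓❓❓❓❓❓

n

⬛⬛⬛⬛⬛⬛⬛⬛⬛⬛⬛
⬛⬛⬛⬛⬛⬛⬛⬛⬛⬛⬛
⬛⬛⬛⬛⬛⬛⬛⬛⬛⬛⬛
🟫🟫🟩⬜🟫⬜🟩🟩❓❓❓
⬛🟫⬛⬛🟩🟦⬜🟫❓❓❓
⬜🟫🟫🟫🟫🔴⬛🟩❓❓❓
🟩🟫🟩🟫⬜🟫⬛🟩❓❓❓
🟦⬜🟩🟦⬜🟩🟩⬜❓❓❓
🟫🟫🟩⬜🟫⬜🟩⬛❓❓❓
🟫⬜🟩🟦🟩❓❓❓❓❓❓
❓❓❓❓❓❓❓❓❓❓❓

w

⬛⬛⬛⬛⬛⬛⬛⬛⬛⬛⬛
⬛⬛⬛⬛⬛⬛⬛⬛⬛⬛⬛
⬛⬛⬛⬛⬛⬛⬛⬛⬛⬛⬛
❓🟫🟫🟩⬜🟫⬜🟩🟩❓❓
❓⬛🟫⬛⬛🟩🟦⬜🟫❓❓
🟩⬜🟫🟫🟫🔴⬜⬛🟩❓❓
🟦🟩🟫🟩🟫⬜🟫⬛🟩❓❓
⬛🟦⬜🟩🟦⬜🟩🟩⬜❓❓
🟩🟫🟫🟩⬜🟫⬜🟩⬛❓❓
🟩🟫⬜🟩🟦🟩❓❓❓❓❓
❓❓❓❓❓❓❓❓❓❓❓

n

⬛⬛⬛⬛⬛⬛⬛⬛⬛⬛⬛
⬛⬛⬛⬛⬛⬛⬛⬛⬛⬛⬛
⬛⬛⬛⬛⬛⬛⬛⬛⬛⬛⬛
⬛⬛⬛⬛⬛⬛⬛⬛⬛⬛⬛
❓🟫🟫🟩⬜🟫⬜🟩🟩❓❓
❓⬛🟫⬛⬛🔴🟦⬜🟫❓❓
🟩⬜🟫🟫🟫🟫⬜⬛🟩❓❓
🟦🟩🟫🟩🟫⬜🟫⬛🟩❓❓
⬛🟦⬜🟩🟦⬜🟩🟩⬜❓❓
🟩🟫🟫🟩⬜🟫⬜🟩⬛❓❓
🟩🟫⬜🟩🟦🟩❓❓❓❓❓

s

⬛⬛⬛⬛⬛⬛⬛⬛⬛⬛⬛
⬛⬛⬛⬛⬛⬛⬛⬛⬛⬛⬛
⬛⬛⬛⬛⬛⬛⬛⬛⬛⬛⬛
❓🟫🟫🟩⬜🟫⬜🟩🟩❓❓
❓⬛🟫⬛⬛🟩🟦⬜🟫❓❓
🟩⬜🟫🟫🟫🔴⬜⬛🟩❓❓
🟦🟩🟫🟩🟫⬜🟫⬛🟩❓❓
⬛🟦⬜🟩🟦⬜🟩🟩⬜❓❓
🟩🟫🟫🟩⬜🟫⬜🟩⬛❓❓
🟩🟫⬜🟩🟦🟩❓❓❓❓❓
❓❓❓❓❓❓❓❓❓❓❓


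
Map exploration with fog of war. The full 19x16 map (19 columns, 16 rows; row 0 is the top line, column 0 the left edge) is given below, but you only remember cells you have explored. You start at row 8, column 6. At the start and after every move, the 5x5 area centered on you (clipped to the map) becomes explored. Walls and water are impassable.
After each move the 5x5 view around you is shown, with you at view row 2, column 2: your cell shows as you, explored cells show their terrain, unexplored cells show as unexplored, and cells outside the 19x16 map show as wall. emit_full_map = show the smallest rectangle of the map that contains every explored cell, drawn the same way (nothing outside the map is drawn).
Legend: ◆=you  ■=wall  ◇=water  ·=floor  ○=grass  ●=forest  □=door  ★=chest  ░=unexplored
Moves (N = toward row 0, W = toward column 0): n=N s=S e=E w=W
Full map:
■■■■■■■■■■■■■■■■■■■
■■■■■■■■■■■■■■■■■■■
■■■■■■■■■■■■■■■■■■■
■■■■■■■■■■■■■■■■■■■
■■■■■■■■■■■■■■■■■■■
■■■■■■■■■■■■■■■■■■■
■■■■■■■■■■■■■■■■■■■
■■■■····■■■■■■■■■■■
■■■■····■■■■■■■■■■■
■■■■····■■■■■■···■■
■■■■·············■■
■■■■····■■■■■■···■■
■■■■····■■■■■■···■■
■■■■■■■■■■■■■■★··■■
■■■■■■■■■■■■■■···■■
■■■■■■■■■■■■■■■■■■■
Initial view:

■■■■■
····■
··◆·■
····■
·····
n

■■■■■
■■■■■
··◆·■
····■
····■

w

■■■■■
■■■■■
■·◆··
■····
■····

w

■■■■■
■■■■■
■■◆··
■■···
■■···

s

■■■■■
■■···
■■◆··
■■···
■■···

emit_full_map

■■■■■■■
■■■■■■■
■■····■
■■◆···■
■■····■
■■·····

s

■■···
■■···
■■◆··
■■···
■■···

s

■■···
■■···
■■◆··
■■···
■■···

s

■■···
■■···
■■◆··
■■···
■■■■■

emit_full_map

■■■■■■■
■■■■■■■
■■····■
■■····■
■■····■
■■·····
■■◆··░░
■■···░░
■■■■■░░


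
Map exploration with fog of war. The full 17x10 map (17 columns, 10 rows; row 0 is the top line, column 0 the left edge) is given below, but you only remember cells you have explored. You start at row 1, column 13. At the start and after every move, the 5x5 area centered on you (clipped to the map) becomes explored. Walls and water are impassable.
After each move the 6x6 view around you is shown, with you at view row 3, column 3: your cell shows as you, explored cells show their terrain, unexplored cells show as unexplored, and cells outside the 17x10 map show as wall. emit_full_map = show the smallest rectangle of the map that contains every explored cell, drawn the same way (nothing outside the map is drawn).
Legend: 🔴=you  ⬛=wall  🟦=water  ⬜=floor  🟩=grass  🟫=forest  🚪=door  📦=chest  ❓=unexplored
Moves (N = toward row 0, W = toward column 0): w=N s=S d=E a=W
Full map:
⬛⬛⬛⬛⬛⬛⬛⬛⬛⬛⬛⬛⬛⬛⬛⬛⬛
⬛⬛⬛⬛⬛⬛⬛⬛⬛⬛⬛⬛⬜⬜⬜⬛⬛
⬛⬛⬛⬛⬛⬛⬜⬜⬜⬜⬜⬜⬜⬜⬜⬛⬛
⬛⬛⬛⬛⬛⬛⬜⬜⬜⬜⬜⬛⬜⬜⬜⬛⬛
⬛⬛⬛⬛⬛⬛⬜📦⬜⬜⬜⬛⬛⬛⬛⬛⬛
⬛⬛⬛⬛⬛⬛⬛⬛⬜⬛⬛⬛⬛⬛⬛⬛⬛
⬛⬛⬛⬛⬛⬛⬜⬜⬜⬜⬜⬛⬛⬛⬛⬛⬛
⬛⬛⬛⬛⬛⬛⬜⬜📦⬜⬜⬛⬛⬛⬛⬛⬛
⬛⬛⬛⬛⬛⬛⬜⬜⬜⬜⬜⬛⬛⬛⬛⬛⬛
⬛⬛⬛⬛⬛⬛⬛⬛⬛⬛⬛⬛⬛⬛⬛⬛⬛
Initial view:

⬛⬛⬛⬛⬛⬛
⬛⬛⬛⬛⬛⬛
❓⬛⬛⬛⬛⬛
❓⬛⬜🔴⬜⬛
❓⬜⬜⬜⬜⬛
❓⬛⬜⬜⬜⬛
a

⬛⬛⬛⬛⬛⬛
⬛⬛⬛⬛⬛⬛
❓⬛⬛⬛⬛⬛
❓⬛⬛🔴⬜⬜
❓⬜⬜⬜⬜⬜
❓⬜⬛⬜⬜⬜

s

⬛⬛⬛⬛⬛⬛
❓⬛⬛⬛⬛⬛
❓⬛⬛⬜⬜⬜
❓⬜⬜🔴⬜⬜
❓⬜⬛⬜⬜⬜
❓⬜⬛⬛⬛⬛

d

⬛⬛⬛⬛⬛⬛
⬛⬛⬛⬛⬛⬛
⬛⬛⬜⬜⬜⬛
⬜⬜⬜🔴⬜⬛
⬜⬛⬜⬜⬜⬛
⬜⬛⬛⬛⬛⬛

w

⬛⬛⬛⬛⬛⬛
⬛⬛⬛⬛⬛⬛
⬛⬛⬛⬛⬛⬛
⬛⬛⬜🔴⬜⬛
⬜⬜⬜⬜⬜⬛
⬜⬛⬜⬜⬜⬛

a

⬛⬛⬛⬛⬛⬛
⬛⬛⬛⬛⬛⬛
❓⬛⬛⬛⬛⬛
❓⬛⬛🔴⬜⬜
❓⬜⬜⬜⬜⬜
❓⬜⬛⬜⬜⬜

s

⬛⬛⬛⬛⬛⬛
❓⬛⬛⬛⬛⬛
❓⬛⬛⬜⬜⬜
❓⬜⬜🔴⬜⬜
❓⬜⬛⬜⬜⬜
❓⬜⬛⬛⬛⬛

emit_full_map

⬛⬛⬛⬛⬛⬛
⬛⬛⬜⬜⬜⬛
⬜⬜🔴⬜⬜⬛
⬜⬛⬜⬜⬜⬛
⬜⬛⬛⬛⬛⬛

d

⬛⬛⬛⬛⬛⬛
⬛⬛⬛⬛⬛⬛
⬛⬛⬜⬜⬜⬛
⬜⬜⬜🔴⬜⬛
⬜⬛⬜⬜⬜⬛
⬜⬛⬛⬛⬛⬛

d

⬛⬛⬛⬛⬛⬛
⬛⬛⬛⬛⬛⬛
⬛⬜⬜⬜⬛⬛
⬜⬜⬜🔴⬛⬛
⬛⬜⬜⬜⬛⬛
⬛⬛⬛⬛⬛⬛


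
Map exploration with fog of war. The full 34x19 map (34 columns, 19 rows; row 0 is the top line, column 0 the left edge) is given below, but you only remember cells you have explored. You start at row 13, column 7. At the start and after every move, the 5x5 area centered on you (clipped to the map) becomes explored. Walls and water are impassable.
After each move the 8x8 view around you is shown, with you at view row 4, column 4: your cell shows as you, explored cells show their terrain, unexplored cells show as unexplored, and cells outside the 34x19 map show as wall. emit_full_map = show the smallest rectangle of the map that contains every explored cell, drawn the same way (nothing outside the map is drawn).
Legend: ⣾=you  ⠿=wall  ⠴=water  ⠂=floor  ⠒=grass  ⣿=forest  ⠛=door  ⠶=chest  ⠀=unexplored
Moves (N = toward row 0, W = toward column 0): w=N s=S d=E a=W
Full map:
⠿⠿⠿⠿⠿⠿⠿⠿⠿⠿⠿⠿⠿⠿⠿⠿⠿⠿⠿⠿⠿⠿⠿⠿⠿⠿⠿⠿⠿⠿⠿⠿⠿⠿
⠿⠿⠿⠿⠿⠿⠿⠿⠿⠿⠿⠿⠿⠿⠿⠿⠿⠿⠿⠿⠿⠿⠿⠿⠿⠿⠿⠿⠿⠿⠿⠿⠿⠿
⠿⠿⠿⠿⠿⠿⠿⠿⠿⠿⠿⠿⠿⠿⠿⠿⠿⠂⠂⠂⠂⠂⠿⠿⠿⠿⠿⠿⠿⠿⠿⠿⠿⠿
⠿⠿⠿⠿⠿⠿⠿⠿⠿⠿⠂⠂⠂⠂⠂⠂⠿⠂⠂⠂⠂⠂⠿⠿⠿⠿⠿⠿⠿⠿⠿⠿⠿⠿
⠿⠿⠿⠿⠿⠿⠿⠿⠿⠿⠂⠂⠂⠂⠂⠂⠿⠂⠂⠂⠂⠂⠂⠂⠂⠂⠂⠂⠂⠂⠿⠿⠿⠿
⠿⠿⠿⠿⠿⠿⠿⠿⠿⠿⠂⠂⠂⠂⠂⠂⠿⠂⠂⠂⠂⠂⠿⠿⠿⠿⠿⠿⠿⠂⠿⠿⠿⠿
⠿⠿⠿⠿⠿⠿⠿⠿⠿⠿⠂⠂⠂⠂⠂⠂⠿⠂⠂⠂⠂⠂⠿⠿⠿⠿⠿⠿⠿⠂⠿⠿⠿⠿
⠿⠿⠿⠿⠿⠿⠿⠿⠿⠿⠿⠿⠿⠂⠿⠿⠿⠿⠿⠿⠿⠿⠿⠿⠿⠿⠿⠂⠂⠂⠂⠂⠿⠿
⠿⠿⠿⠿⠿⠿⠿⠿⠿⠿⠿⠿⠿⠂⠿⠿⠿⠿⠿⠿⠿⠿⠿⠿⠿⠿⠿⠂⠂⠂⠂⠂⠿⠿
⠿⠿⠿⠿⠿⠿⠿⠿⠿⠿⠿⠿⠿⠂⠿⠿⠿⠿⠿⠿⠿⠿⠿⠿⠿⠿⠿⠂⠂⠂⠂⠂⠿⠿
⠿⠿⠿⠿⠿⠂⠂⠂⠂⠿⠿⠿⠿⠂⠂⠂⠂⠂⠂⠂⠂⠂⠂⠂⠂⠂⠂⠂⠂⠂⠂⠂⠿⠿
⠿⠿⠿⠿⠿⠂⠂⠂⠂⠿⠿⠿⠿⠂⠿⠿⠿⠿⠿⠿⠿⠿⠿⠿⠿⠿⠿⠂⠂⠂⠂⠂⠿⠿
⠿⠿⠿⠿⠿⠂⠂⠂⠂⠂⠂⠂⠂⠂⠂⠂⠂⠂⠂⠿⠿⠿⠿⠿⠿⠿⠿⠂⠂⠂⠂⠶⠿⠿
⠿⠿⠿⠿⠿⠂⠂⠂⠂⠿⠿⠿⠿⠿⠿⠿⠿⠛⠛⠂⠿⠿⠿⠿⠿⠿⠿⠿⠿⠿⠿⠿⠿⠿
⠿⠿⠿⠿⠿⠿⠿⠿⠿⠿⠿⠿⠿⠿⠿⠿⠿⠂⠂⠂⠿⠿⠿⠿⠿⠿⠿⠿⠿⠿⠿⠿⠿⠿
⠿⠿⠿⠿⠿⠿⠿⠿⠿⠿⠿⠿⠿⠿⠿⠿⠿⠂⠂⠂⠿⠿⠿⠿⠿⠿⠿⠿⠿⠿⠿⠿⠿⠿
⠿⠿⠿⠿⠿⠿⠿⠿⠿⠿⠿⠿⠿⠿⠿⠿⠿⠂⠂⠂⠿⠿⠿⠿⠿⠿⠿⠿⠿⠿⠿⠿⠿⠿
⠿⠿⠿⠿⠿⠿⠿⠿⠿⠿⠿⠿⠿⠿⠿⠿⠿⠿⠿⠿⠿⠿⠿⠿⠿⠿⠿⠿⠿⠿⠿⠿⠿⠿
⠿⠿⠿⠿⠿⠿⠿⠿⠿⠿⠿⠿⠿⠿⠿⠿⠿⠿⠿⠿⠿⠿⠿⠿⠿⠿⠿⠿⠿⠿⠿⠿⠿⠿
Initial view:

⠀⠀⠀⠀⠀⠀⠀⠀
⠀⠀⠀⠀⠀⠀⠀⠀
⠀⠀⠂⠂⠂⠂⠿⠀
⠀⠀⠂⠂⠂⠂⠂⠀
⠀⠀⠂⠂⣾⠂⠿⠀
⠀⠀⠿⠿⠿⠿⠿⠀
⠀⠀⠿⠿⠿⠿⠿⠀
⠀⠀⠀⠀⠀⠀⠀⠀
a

⠀⠀⠀⠀⠀⠀⠀⠀
⠀⠀⠀⠀⠀⠀⠀⠀
⠀⠀⠿⠂⠂⠂⠂⠿
⠀⠀⠿⠂⠂⠂⠂⠂
⠀⠀⠿⠂⣾⠂⠂⠿
⠀⠀⠿⠿⠿⠿⠿⠿
⠀⠀⠿⠿⠿⠿⠿⠿
⠀⠀⠀⠀⠀⠀⠀⠀

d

⠀⠀⠀⠀⠀⠀⠀⠀
⠀⠀⠀⠀⠀⠀⠀⠀
⠀⠿⠂⠂⠂⠂⠿⠀
⠀⠿⠂⠂⠂⠂⠂⠀
⠀⠿⠂⠂⣾⠂⠿⠀
⠀⠿⠿⠿⠿⠿⠿⠀
⠀⠿⠿⠿⠿⠿⠿⠀
⠀⠀⠀⠀⠀⠀⠀⠀

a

⠀⠀⠀⠀⠀⠀⠀⠀
⠀⠀⠀⠀⠀⠀⠀⠀
⠀⠀⠿⠂⠂⠂⠂⠿
⠀⠀⠿⠂⠂⠂⠂⠂
⠀⠀⠿⠂⣾⠂⠂⠿
⠀⠀⠿⠿⠿⠿⠿⠿
⠀⠀⠿⠿⠿⠿⠿⠿
⠀⠀⠀⠀⠀⠀⠀⠀

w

⠀⠀⠀⠀⠀⠀⠀⠀
⠀⠀⠀⠀⠀⠀⠀⠀
⠀⠀⠿⠂⠂⠂⠂⠀
⠀⠀⠿⠂⠂⠂⠂⠿
⠀⠀⠿⠂⣾⠂⠂⠂
⠀⠀⠿⠂⠂⠂⠂⠿
⠀⠀⠿⠿⠿⠿⠿⠿
⠀⠀⠿⠿⠿⠿⠿⠿

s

⠀⠀⠀⠀⠀⠀⠀⠀
⠀⠀⠿⠂⠂⠂⠂⠀
⠀⠀⠿⠂⠂⠂⠂⠿
⠀⠀⠿⠂⠂⠂⠂⠂
⠀⠀⠿⠂⣾⠂⠂⠿
⠀⠀⠿⠿⠿⠿⠿⠿
⠀⠀⠿⠿⠿⠿⠿⠿
⠀⠀⠀⠀⠀⠀⠀⠀

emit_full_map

⠿⠂⠂⠂⠂⠀
⠿⠂⠂⠂⠂⠿
⠿⠂⠂⠂⠂⠂
⠿⠂⣾⠂⠂⠿
⠿⠿⠿⠿⠿⠿
⠿⠿⠿⠿⠿⠿

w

⠀⠀⠀⠀⠀⠀⠀⠀
⠀⠀⠀⠀⠀⠀⠀⠀
⠀⠀⠿⠂⠂⠂⠂⠀
⠀⠀⠿⠂⠂⠂⠂⠿
⠀⠀⠿⠂⣾⠂⠂⠂
⠀⠀⠿⠂⠂⠂⠂⠿
⠀⠀⠿⠿⠿⠿⠿⠿
⠀⠀⠿⠿⠿⠿⠿⠿

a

⠀⠀⠀⠀⠀⠀⠀⠀
⠀⠀⠀⠀⠀⠀⠀⠀
⠀⠀⠿⠿⠂⠂⠂⠂
⠀⠀⠿⠿⠂⠂⠂⠂
⠀⠀⠿⠿⣾⠂⠂⠂
⠀⠀⠿⠿⠂⠂⠂⠂
⠀⠀⠿⠿⠿⠿⠿⠿
⠀⠀⠀⠿⠿⠿⠿⠿

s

⠀⠀⠀⠀⠀⠀⠀⠀
⠀⠀⠿⠿⠂⠂⠂⠂
⠀⠀⠿⠿⠂⠂⠂⠂
⠀⠀⠿⠿⠂⠂⠂⠂
⠀⠀⠿⠿⣾⠂⠂⠂
⠀⠀⠿⠿⠿⠿⠿⠿
⠀⠀⠿⠿⠿⠿⠿⠿
⠀⠀⠀⠀⠀⠀⠀⠀

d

⠀⠀⠀⠀⠀⠀⠀⠀
⠀⠿⠿⠂⠂⠂⠂⠀
⠀⠿⠿⠂⠂⠂⠂⠿
⠀⠿⠿⠂⠂⠂⠂⠂
⠀⠿⠿⠂⣾⠂⠂⠿
⠀⠿⠿⠿⠿⠿⠿⠿
⠀⠿⠿⠿⠿⠿⠿⠿
⠀⠀⠀⠀⠀⠀⠀⠀

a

⠀⠀⠀⠀⠀⠀⠀⠀
⠀⠀⠿⠿⠂⠂⠂⠂
⠀⠀⠿⠿⠂⠂⠂⠂
⠀⠀⠿⠿⠂⠂⠂⠂
⠀⠀⠿⠿⣾⠂⠂⠂
⠀⠀⠿⠿⠿⠿⠿⠿
⠀⠀⠿⠿⠿⠿⠿⠿
⠀⠀⠀⠀⠀⠀⠀⠀

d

⠀⠀⠀⠀⠀⠀⠀⠀
⠀⠿⠿⠂⠂⠂⠂⠀
⠀⠿⠿⠂⠂⠂⠂⠿
⠀⠿⠿⠂⠂⠂⠂⠂
⠀⠿⠿⠂⣾⠂⠂⠿
⠀⠿⠿⠿⠿⠿⠿⠿
⠀⠿⠿⠿⠿⠿⠿⠿
⠀⠀⠀⠀⠀⠀⠀⠀

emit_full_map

⠿⠿⠂⠂⠂⠂⠀
⠿⠿⠂⠂⠂⠂⠿
⠿⠿⠂⠂⠂⠂⠂
⠿⠿⠂⣾⠂⠂⠿
⠿⠿⠿⠿⠿⠿⠿
⠿⠿⠿⠿⠿⠿⠿


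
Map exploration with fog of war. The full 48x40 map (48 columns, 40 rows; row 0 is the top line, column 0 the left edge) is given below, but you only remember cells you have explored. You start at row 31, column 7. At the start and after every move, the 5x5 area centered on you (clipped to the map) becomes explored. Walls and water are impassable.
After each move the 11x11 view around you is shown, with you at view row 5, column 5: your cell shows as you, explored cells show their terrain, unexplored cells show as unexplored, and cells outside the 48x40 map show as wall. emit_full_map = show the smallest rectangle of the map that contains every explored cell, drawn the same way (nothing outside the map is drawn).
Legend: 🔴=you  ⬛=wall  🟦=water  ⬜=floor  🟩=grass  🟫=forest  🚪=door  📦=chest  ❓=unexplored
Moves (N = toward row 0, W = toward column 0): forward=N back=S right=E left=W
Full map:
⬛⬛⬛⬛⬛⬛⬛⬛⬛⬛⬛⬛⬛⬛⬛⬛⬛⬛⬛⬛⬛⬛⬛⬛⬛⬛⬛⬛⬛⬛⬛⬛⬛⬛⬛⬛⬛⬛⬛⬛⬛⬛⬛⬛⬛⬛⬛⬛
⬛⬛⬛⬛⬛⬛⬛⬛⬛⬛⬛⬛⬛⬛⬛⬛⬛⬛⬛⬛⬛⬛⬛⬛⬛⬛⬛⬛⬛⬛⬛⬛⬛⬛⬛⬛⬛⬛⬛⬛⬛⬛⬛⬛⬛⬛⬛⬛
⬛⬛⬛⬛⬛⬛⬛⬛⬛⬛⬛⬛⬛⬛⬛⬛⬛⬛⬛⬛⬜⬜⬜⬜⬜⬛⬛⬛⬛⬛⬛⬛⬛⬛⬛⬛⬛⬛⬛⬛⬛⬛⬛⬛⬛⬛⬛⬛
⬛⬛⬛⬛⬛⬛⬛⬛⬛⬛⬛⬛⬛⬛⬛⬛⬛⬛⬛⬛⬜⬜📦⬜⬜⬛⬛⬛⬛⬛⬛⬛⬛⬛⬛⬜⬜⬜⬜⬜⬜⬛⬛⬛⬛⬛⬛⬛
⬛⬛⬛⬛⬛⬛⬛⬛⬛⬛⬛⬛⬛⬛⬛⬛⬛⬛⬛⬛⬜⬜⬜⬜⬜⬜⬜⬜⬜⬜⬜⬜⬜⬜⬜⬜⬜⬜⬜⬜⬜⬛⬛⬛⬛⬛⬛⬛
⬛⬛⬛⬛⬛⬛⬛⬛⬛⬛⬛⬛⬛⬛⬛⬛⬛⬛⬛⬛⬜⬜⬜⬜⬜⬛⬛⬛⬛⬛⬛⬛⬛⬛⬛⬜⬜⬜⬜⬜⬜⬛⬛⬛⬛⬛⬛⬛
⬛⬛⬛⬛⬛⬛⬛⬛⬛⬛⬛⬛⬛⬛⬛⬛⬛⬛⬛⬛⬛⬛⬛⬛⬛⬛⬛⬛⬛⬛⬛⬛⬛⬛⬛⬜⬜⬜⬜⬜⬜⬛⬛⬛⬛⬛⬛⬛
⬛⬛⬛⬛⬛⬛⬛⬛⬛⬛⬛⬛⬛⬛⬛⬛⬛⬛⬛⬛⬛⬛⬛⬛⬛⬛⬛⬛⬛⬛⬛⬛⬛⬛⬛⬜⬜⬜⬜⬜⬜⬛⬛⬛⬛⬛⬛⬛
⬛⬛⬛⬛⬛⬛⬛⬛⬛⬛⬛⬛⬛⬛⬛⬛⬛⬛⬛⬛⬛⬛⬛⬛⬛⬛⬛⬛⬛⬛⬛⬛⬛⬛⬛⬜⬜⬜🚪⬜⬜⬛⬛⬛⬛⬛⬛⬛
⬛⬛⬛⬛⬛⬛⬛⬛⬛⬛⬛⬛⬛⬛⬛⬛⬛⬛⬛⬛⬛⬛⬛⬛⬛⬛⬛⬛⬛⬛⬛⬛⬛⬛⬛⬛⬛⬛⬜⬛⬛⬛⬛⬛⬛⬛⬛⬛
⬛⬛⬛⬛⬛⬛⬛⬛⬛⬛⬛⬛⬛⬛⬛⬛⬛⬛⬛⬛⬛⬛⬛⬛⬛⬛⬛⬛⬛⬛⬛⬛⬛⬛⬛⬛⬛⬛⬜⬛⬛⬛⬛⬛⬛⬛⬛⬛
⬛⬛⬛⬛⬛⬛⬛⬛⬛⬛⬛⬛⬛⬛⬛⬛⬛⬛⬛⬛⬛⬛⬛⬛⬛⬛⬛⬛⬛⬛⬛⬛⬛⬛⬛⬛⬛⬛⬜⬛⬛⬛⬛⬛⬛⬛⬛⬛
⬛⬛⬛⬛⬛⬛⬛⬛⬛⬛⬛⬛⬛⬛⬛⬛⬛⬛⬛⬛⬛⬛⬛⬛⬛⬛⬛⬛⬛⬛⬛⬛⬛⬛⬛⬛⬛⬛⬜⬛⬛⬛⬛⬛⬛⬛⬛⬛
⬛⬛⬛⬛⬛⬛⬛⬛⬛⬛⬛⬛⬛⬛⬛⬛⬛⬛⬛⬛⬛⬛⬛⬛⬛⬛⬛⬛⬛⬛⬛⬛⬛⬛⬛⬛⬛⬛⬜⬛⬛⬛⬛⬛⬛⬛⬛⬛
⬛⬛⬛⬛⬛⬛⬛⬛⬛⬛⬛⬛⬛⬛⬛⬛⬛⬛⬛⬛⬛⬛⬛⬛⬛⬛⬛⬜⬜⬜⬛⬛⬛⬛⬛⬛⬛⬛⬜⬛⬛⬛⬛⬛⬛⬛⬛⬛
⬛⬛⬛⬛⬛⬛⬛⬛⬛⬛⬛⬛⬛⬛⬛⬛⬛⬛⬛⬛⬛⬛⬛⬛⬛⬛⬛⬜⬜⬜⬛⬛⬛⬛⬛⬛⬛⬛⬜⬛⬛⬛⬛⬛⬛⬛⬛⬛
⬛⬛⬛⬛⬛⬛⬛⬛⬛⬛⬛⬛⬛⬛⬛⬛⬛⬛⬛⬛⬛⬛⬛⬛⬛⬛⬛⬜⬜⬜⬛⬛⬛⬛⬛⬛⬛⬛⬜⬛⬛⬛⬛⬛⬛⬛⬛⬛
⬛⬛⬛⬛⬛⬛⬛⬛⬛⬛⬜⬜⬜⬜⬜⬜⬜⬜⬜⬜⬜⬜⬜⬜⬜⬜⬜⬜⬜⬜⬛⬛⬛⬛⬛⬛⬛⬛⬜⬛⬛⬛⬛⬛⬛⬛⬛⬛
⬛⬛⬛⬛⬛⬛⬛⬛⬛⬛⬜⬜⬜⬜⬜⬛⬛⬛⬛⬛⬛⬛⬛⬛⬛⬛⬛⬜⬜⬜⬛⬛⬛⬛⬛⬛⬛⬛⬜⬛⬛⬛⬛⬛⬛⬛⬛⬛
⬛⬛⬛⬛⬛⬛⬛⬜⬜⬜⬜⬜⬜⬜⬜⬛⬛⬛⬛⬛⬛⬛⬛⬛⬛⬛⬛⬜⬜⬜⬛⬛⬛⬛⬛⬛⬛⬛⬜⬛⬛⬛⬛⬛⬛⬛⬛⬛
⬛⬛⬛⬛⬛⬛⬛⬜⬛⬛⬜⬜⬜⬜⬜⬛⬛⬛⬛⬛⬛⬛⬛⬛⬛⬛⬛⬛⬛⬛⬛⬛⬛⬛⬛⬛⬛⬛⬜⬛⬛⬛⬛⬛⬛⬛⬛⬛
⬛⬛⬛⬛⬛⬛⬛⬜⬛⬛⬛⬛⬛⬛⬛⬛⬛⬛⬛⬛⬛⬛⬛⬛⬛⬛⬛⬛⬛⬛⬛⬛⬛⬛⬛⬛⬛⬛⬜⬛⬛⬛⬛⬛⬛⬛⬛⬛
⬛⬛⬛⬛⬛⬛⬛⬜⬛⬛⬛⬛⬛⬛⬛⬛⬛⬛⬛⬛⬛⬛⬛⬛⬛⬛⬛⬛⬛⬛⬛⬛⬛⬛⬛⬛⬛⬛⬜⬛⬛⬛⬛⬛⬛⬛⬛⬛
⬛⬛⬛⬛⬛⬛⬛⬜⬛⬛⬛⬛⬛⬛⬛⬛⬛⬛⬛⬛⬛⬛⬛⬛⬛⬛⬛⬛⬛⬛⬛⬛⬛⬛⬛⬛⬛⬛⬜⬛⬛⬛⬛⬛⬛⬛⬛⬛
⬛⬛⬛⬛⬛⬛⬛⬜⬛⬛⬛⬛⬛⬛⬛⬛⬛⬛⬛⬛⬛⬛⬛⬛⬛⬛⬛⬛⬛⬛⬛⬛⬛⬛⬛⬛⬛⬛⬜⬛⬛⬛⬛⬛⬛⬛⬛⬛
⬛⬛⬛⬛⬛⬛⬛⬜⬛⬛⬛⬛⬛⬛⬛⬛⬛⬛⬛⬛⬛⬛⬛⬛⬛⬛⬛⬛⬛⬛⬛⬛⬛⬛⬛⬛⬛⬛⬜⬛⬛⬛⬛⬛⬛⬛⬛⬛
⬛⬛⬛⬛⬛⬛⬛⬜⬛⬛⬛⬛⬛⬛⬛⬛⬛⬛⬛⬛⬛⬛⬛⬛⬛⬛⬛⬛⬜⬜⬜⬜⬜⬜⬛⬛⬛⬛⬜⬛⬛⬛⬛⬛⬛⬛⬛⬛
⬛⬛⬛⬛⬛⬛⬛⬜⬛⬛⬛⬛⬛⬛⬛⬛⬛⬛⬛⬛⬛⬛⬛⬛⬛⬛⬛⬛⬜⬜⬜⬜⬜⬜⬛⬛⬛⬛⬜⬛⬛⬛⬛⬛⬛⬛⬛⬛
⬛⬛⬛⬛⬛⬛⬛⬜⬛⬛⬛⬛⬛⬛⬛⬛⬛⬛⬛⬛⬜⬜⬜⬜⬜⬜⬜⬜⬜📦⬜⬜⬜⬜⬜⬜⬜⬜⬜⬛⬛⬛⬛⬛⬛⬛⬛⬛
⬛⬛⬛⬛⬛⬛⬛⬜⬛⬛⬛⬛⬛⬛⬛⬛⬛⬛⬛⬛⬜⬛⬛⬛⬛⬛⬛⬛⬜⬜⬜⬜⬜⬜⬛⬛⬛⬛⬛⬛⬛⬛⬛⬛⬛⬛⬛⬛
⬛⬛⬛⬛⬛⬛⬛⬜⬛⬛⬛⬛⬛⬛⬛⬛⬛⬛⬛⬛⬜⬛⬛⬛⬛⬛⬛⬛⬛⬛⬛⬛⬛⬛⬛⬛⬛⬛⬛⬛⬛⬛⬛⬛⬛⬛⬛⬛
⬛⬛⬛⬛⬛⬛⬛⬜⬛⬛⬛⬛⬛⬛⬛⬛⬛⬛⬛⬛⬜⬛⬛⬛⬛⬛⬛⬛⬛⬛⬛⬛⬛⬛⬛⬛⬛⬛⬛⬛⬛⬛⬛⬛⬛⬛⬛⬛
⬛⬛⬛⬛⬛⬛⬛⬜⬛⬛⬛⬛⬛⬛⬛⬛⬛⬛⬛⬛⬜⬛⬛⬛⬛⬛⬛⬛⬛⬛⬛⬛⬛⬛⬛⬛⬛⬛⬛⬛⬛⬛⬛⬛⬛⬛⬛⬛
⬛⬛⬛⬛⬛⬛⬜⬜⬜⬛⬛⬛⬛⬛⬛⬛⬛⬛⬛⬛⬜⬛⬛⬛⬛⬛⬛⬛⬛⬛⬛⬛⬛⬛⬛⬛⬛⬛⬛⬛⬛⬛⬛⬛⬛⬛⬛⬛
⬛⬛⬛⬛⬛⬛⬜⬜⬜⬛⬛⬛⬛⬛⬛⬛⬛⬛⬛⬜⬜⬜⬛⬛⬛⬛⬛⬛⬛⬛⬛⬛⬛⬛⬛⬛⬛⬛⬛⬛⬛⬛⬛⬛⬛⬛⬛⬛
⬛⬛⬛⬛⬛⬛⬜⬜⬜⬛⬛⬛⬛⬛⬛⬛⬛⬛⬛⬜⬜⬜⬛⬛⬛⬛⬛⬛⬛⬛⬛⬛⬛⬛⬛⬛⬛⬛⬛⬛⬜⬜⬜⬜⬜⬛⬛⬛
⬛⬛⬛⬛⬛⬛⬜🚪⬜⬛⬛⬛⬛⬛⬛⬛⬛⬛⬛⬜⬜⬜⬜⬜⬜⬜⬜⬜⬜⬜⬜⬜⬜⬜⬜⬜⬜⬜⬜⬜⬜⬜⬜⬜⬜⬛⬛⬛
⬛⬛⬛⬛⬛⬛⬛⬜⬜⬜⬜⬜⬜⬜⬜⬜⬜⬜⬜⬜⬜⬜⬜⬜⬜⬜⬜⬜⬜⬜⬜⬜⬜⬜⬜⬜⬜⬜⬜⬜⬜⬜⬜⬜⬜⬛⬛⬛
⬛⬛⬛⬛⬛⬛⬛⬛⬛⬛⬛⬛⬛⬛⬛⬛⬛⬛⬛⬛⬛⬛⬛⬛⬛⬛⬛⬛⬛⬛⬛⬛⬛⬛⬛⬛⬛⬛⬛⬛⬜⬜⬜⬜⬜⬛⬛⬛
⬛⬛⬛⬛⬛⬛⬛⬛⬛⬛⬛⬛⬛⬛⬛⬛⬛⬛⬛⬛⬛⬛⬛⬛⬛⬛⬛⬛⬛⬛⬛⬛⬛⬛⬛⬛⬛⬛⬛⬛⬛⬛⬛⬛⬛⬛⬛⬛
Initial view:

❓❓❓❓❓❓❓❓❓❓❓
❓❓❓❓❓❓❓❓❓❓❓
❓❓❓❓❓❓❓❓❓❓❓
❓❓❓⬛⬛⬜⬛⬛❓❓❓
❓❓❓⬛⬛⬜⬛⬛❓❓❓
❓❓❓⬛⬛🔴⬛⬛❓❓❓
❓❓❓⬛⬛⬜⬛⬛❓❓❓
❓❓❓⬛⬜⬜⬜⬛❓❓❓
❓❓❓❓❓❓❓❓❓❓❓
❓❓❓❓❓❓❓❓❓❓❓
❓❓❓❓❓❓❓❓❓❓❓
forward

❓❓❓❓❓❓❓❓❓❓❓
❓❓❓❓❓❓❓❓❓❓❓
❓❓❓❓❓❓❓❓❓❓❓
❓❓❓⬛⬛⬜⬛⬛❓❓❓
❓❓❓⬛⬛⬜⬛⬛❓❓❓
❓❓❓⬛⬛🔴⬛⬛❓❓❓
❓❓❓⬛⬛⬜⬛⬛❓❓❓
❓❓❓⬛⬛⬜⬛⬛❓❓❓
❓❓❓⬛⬜⬜⬜⬛❓❓❓
❓❓❓❓❓❓❓❓❓❓❓
❓❓❓❓❓❓❓❓❓❓❓

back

❓❓❓❓❓❓❓❓❓❓❓
❓❓❓❓❓❓❓❓❓❓❓
❓❓❓⬛⬛⬜⬛⬛❓❓❓
❓❓❓⬛⬛⬜⬛⬛❓❓❓
❓❓❓⬛⬛⬜⬛⬛❓❓❓
❓❓❓⬛⬛🔴⬛⬛❓❓❓
❓❓❓⬛⬛⬜⬛⬛❓❓❓
❓❓❓⬛⬜⬜⬜⬛❓❓❓
❓❓❓❓❓❓❓❓❓❓❓
❓❓❓❓❓❓❓❓❓❓❓
❓❓❓❓❓❓❓❓❓❓❓

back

❓❓❓❓❓❓❓❓❓❓❓
❓❓❓⬛⬛⬜⬛⬛❓❓❓
❓❓❓⬛⬛⬜⬛⬛❓❓❓
❓❓❓⬛⬛⬜⬛⬛❓❓❓
❓❓❓⬛⬛⬜⬛⬛❓❓❓
❓❓❓⬛⬛🔴⬛⬛❓❓❓
❓❓❓⬛⬜⬜⬜⬛❓❓❓
❓❓❓⬛⬜⬜⬜⬛❓❓❓
❓❓❓❓❓❓❓❓❓❓❓
❓❓❓❓❓❓❓❓❓❓❓
❓❓❓❓❓❓❓❓❓❓❓

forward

❓❓❓❓❓❓❓❓❓❓❓
❓❓❓❓❓❓❓❓❓❓❓
❓❓❓⬛⬛⬜⬛⬛❓❓❓
❓❓❓⬛⬛⬜⬛⬛❓❓❓
❓❓❓⬛⬛⬜⬛⬛❓❓❓
❓❓❓⬛⬛🔴⬛⬛❓❓❓
❓❓❓⬛⬛⬜⬛⬛❓❓❓
❓❓❓⬛⬜⬜⬜⬛❓❓❓
❓❓❓⬛⬜⬜⬜⬛❓❓❓
❓❓❓❓❓❓❓❓❓❓❓
❓❓❓❓❓❓❓❓❓❓❓

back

❓❓❓❓❓❓❓❓❓❓❓
❓❓❓⬛⬛⬜⬛⬛❓❓❓
❓❓❓⬛⬛⬜⬛⬛❓❓❓
❓❓❓⬛⬛⬜⬛⬛❓❓❓
❓❓❓⬛⬛⬜⬛⬛❓❓❓
❓❓❓⬛⬛🔴⬛⬛❓❓❓
❓❓❓⬛⬜⬜⬜⬛❓❓❓
❓❓❓⬛⬜⬜⬜⬛❓❓❓
❓❓❓❓❓❓❓❓❓❓❓
❓❓❓❓❓❓❓❓❓❓❓
❓❓❓❓❓❓❓❓❓❓❓

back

❓❓❓⬛⬛⬜⬛⬛❓❓❓
❓❓❓⬛⬛⬜⬛⬛❓❓❓
❓❓❓⬛⬛⬜⬛⬛❓❓❓
❓❓❓⬛⬛⬜⬛⬛❓❓❓
❓❓❓⬛⬛⬜⬛⬛❓❓❓
❓❓❓⬛⬜🔴⬜⬛❓❓❓
❓❓❓⬛⬜⬜⬜⬛❓❓❓
❓❓❓⬛⬜⬜⬜⬛❓❓❓
❓❓❓❓❓❓❓❓❓❓❓
❓❓❓❓❓❓❓❓❓❓❓
❓❓❓❓❓❓❓❓❓❓❓

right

❓❓⬛⬛⬜⬛⬛❓❓❓❓
❓❓⬛⬛⬜⬛⬛❓❓❓❓
❓❓⬛⬛⬜⬛⬛❓❓❓❓
❓❓⬛⬛⬜⬛⬛⬛❓❓❓
❓❓⬛⬛⬜⬛⬛⬛❓❓❓
❓❓⬛⬜⬜🔴⬛⬛❓❓❓
❓❓⬛⬜⬜⬜⬛⬛❓❓❓
❓❓⬛⬜⬜⬜⬛⬛❓❓❓
❓❓❓❓❓❓❓❓❓❓❓
❓❓❓❓❓❓❓❓❓❓❓
❓❓❓❓❓❓❓❓❓❓❓

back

❓❓⬛⬛⬜⬛⬛❓❓❓❓
❓❓⬛⬛⬜⬛⬛❓❓❓❓
❓❓⬛⬛⬜⬛⬛⬛❓❓❓
❓❓⬛⬛⬜⬛⬛⬛❓❓❓
❓❓⬛⬜⬜⬜⬛⬛❓❓❓
❓❓⬛⬜⬜🔴⬛⬛❓❓❓
❓❓⬛⬜⬜⬜⬛⬛❓❓❓
❓❓❓⬜🚪⬜⬛⬛❓❓❓
❓❓❓❓❓❓❓❓❓❓❓
❓❓❓❓❓❓❓❓❓❓❓
❓❓❓❓❓❓❓❓❓❓❓

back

❓❓⬛⬛⬜⬛⬛❓❓❓❓
❓❓⬛⬛⬜⬛⬛⬛❓❓❓
❓❓⬛⬛⬜⬛⬛⬛❓❓❓
❓❓⬛⬜⬜⬜⬛⬛❓❓❓
❓❓⬛⬜⬜⬜⬛⬛❓❓❓
❓❓⬛⬜⬜🔴⬛⬛❓❓❓
❓❓❓⬜🚪⬜⬛⬛❓❓❓
❓❓❓⬛⬜⬜⬜⬜❓❓❓
❓❓❓❓❓❓❓❓❓❓❓
❓❓❓❓❓❓❓❓❓❓❓
⬛⬛⬛⬛⬛⬛⬛⬛⬛⬛⬛

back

❓❓⬛⬛⬜⬛⬛⬛❓❓❓
❓❓⬛⬛⬜⬛⬛⬛❓❓❓
❓❓⬛⬜⬜⬜⬛⬛❓❓❓
❓❓⬛⬜⬜⬜⬛⬛❓❓❓
❓❓⬛⬜⬜⬜⬛⬛❓❓❓
❓❓❓⬜🚪🔴⬛⬛❓❓❓
❓❓❓⬛⬜⬜⬜⬜❓❓❓
❓❓❓⬛⬛⬛⬛⬛❓❓❓
❓❓❓❓❓❓❓❓❓❓❓
⬛⬛⬛⬛⬛⬛⬛⬛⬛⬛⬛
⬛⬛⬛⬛⬛⬛⬛⬛⬛⬛⬛

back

❓❓⬛⬛⬜⬛⬛⬛❓❓❓
❓❓⬛⬜⬜⬜⬛⬛❓❓❓
❓❓⬛⬜⬜⬜⬛⬛❓❓❓
❓❓⬛⬜⬜⬜⬛⬛❓❓❓
❓❓❓⬜🚪⬜⬛⬛❓❓❓
❓❓❓⬛⬜🔴⬜⬜❓❓❓
❓❓❓⬛⬛⬛⬛⬛❓❓❓
❓❓❓⬛⬛⬛⬛⬛❓❓❓
⬛⬛⬛⬛⬛⬛⬛⬛⬛⬛⬛
⬛⬛⬛⬛⬛⬛⬛⬛⬛⬛⬛
⬛⬛⬛⬛⬛⬛⬛⬛⬛⬛⬛

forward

❓❓⬛⬛⬜⬛⬛⬛❓❓❓
❓❓⬛⬛⬜⬛⬛⬛❓❓❓
❓❓⬛⬜⬜⬜⬛⬛❓❓❓
❓❓⬛⬜⬜⬜⬛⬛❓❓❓
❓❓⬛⬜⬜⬜⬛⬛❓❓❓
❓❓❓⬜🚪🔴⬛⬛❓❓❓
❓❓❓⬛⬜⬜⬜⬜❓❓❓
❓❓❓⬛⬛⬛⬛⬛❓❓❓
❓❓❓⬛⬛⬛⬛⬛❓❓❓
⬛⬛⬛⬛⬛⬛⬛⬛⬛⬛⬛
⬛⬛⬛⬛⬛⬛⬛⬛⬛⬛⬛

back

❓❓⬛⬛⬜⬛⬛⬛❓❓❓
❓❓⬛⬜⬜⬜⬛⬛❓❓❓
❓❓⬛⬜⬜⬜⬛⬛❓❓❓
❓❓⬛⬜⬜⬜⬛⬛❓❓❓
❓❓❓⬜🚪⬜⬛⬛❓❓❓
❓❓❓⬛⬜🔴⬜⬜❓❓❓
❓❓❓⬛⬛⬛⬛⬛❓❓❓
❓❓❓⬛⬛⬛⬛⬛❓❓❓
⬛⬛⬛⬛⬛⬛⬛⬛⬛⬛⬛
⬛⬛⬛⬛⬛⬛⬛⬛⬛⬛⬛
⬛⬛⬛⬛⬛⬛⬛⬛⬛⬛⬛

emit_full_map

⬛⬛⬜⬛⬛❓
⬛⬛⬜⬛⬛❓
⬛⬛⬜⬛⬛❓
⬛⬛⬜⬛⬛⬛
⬛⬛⬜⬛⬛⬛
⬛⬜⬜⬜⬛⬛
⬛⬜⬜⬜⬛⬛
⬛⬜⬜⬜⬛⬛
❓⬜🚪⬜⬛⬛
❓⬛⬜🔴⬜⬜
❓⬛⬛⬛⬛⬛
❓⬛⬛⬛⬛⬛

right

❓⬛⬛⬜⬛⬛⬛❓❓❓❓
❓⬛⬜⬜⬜⬛⬛❓❓❓❓
❓⬛⬜⬜⬜⬛⬛❓❓❓❓
❓⬛⬜⬜⬜⬛⬛⬛❓❓❓
❓❓⬜🚪⬜⬛⬛⬛❓❓❓
❓❓⬛⬜⬜🔴⬜⬜❓❓❓
❓❓⬛⬛⬛⬛⬛⬛❓❓❓
❓❓⬛⬛⬛⬛⬛⬛❓❓❓
⬛⬛⬛⬛⬛⬛⬛⬛⬛⬛⬛
⬛⬛⬛⬛⬛⬛⬛⬛⬛⬛⬛
⬛⬛⬛⬛⬛⬛⬛⬛⬛⬛⬛

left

❓❓⬛⬛⬜⬛⬛⬛❓❓❓
❓❓⬛⬜⬜⬜⬛⬛❓❓❓
❓❓⬛⬜⬜⬜⬛⬛❓❓❓
❓❓⬛⬜⬜⬜⬛⬛⬛❓❓
❓❓❓⬜🚪⬜⬛⬛⬛❓❓
❓❓❓⬛⬜🔴⬜⬜⬜❓❓
❓❓❓⬛⬛⬛⬛⬛⬛❓❓
❓❓❓⬛⬛⬛⬛⬛⬛❓❓
⬛⬛⬛⬛⬛⬛⬛⬛⬛⬛⬛
⬛⬛⬛⬛⬛⬛⬛⬛⬛⬛⬛
⬛⬛⬛⬛⬛⬛⬛⬛⬛⬛⬛

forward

❓❓⬛⬛⬜⬛⬛⬛❓❓❓
❓❓⬛⬛⬜⬛⬛⬛❓❓❓
❓❓⬛⬜⬜⬜⬛⬛❓❓❓
❓❓⬛⬜⬜⬜⬛⬛❓❓❓
❓❓⬛⬜⬜⬜⬛⬛⬛❓❓
❓❓❓⬜🚪🔴⬛⬛⬛❓❓
❓❓❓⬛⬜⬜⬜⬜⬜❓❓
❓❓❓⬛⬛⬛⬛⬛⬛❓❓
❓❓❓⬛⬛⬛⬛⬛⬛❓❓
⬛⬛⬛⬛⬛⬛⬛⬛⬛⬛⬛
⬛⬛⬛⬛⬛⬛⬛⬛⬛⬛⬛

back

❓❓⬛⬛⬜⬛⬛⬛❓❓❓
❓❓⬛⬜⬜⬜⬛⬛❓❓❓
❓❓⬛⬜⬜⬜⬛⬛❓❓❓
❓❓⬛⬜⬜⬜⬛⬛⬛❓❓
❓❓❓⬜🚪⬜⬛⬛⬛❓❓
❓❓❓⬛⬜🔴⬜⬜⬜❓❓
❓❓❓⬛⬛⬛⬛⬛⬛❓❓
❓❓❓⬛⬛⬛⬛⬛⬛❓❓
⬛⬛⬛⬛⬛⬛⬛⬛⬛⬛⬛
⬛⬛⬛⬛⬛⬛⬛⬛⬛⬛⬛
⬛⬛⬛⬛⬛⬛⬛⬛⬛⬛⬛

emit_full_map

⬛⬛⬜⬛⬛❓❓
⬛⬛⬜⬛⬛❓❓
⬛⬛⬜⬛⬛❓❓
⬛⬛⬜⬛⬛⬛❓
⬛⬛⬜⬛⬛⬛❓
⬛⬜⬜⬜⬛⬛❓
⬛⬜⬜⬜⬛⬛❓
⬛⬜⬜⬜⬛⬛⬛
❓⬜🚪⬜⬛⬛⬛
❓⬛⬜🔴⬜⬜⬜
❓⬛⬛⬛⬛⬛⬛
❓⬛⬛⬛⬛⬛⬛

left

❓❓❓⬛⬛⬜⬛⬛⬛❓❓
❓❓❓⬛⬜⬜⬜⬛⬛❓❓
❓❓❓⬛⬜⬜⬜⬛⬛❓❓
❓❓❓⬛⬜⬜⬜⬛⬛⬛❓
❓❓❓⬛⬜🚪⬜⬛⬛⬛❓
❓❓❓⬛⬛🔴⬜⬜⬜⬜❓
❓❓❓⬛⬛⬛⬛⬛⬛⬛❓
❓❓❓⬛⬛⬛⬛⬛⬛⬛❓
⬛⬛⬛⬛⬛⬛⬛⬛⬛⬛⬛
⬛⬛⬛⬛⬛⬛⬛⬛⬛⬛⬛
⬛⬛⬛⬛⬛⬛⬛⬛⬛⬛⬛

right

❓❓⬛⬛⬜⬛⬛⬛❓❓❓
❓❓⬛⬜⬜⬜⬛⬛❓❓❓
❓❓⬛⬜⬜⬜⬛⬛❓❓❓
❓❓⬛⬜⬜⬜⬛⬛⬛❓❓
❓❓⬛⬜🚪⬜⬛⬛⬛❓❓
❓❓⬛⬛⬜🔴⬜⬜⬜❓❓
❓❓⬛⬛⬛⬛⬛⬛⬛❓❓
❓❓⬛⬛⬛⬛⬛⬛⬛❓❓
⬛⬛⬛⬛⬛⬛⬛⬛⬛⬛⬛
⬛⬛⬛⬛⬛⬛⬛⬛⬛⬛⬛
⬛⬛⬛⬛⬛⬛⬛⬛⬛⬛⬛

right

❓⬛⬛⬜⬛⬛⬛❓❓❓❓
❓⬛⬜⬜⬜⬛⬛❓❓❓❓
❓⬛⬜⬜⬜⬛⬛❓❓❓❓
❓⬛⬜⬜⬜⬛⬛⬛❓❓❓
❓⬛⬜🚪⬜⬛⬛⬛❓❓❓
❓⬛⬛⬜⬜🔴⬜⬜❓❓❓
❓⬛⬛⬛⬛⬛⬛⬛❓❓❓
❓⬛⬛⬛⬛⬛⬛⬛❓❓❓
⬛⬛⬛⬛⬛⬛⬛⬛⬛⬛⬛
⬛⬛⬛⬛⬛⬛⬛⬛⬛⬛⬛
⬛⬛⬛⬛⬛⬛⬛⬛⬛⬛⬛

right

⬛⬛⬜⬛⬛⬛❓❓❓❓❓
⬛⬜⬜⬜⬛⬛❓❓❓❓❓
⬛⬜⬜⬜⬛⬛❓❓❓❓❓
⬛⬜⬜⬜⬛⬛⬛⬛❓❓❓
⬛⬜🚪⬜⬛⬛⬛⬛❓❓❓
⬛⬛⬜⬜⬜🔴⬜⬜❓❓❓
⬛⬛⬛⬛⬛⬛⬛⬛❓❓❓
⬛⬛⬛⬛⬛⬛⬛⬛❓❓❓
⬛⬛⬛⬛⬛⬛⬛⬛⬛⬛⬛
⬛⬛⬛⬛⬛⬛⬛⬛⬛⬛⬛
⬛⬛⬛⬛⬛⬛⬛⬛⬛⬛⬛

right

⬛⬜⬛⬛⬛❓❓❓❓❓❓
⬜⬜⬜⬛⬛❓❓❓❓❓❓
⬜⬜⬜⬛⬛❓❓❓❓❓❓
⬜⬜⬜⬛⬛⬛⬛⬛❓❓❓
⬜🚪⬜⬛⬛⬛⬛⬛❓❓❓
⬛⬜⬜⬜⬜🔴⬜⬜❓❓❓
⬛⬛⬛⬛⬛⬛⬛⬛❓❓❓
⬛⬛⬛⬛⬛⬛⬛⬛❓❓❓
⬛⬛⬛⬛⬛⬛⬛⬛⬛⬛⬛
⬛⬛⬛⬛⬛⬛⬛⬛⬛⬛⬛
⬛⬛⬛⬛⬛⬛⬛⬛⬛⬛⬛

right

⬜⬛⬛⬛❓❓❓❓❓❓❓
⬜⬜⬛⬛❓❓❓❓❓❓❓
⬜⬜⬛⬛❓❓❓❓❓❓❓
⬜⬜⬛⬛⬛⬛⬛⬛❓❓❓
🚪⬜⬛⬛⬛⬛⬛⬛❓❓❓
⬜⬜⬜⬜⬜🔴⬜⬜❓❓❓
⬛⬛⬛⬛⬛⬛⬛⬛❓❓❓
⬛⬛⬛⬛⬛⬛⬛⬛❓❓❓
⬛⬛⬛⬛⬛⬛⬛⬛⬛⬛⬛
⬛⬛⬛⬛⬛⬛⬛⬛⬛⬛⬛
⬛⬛⬛⬛⬛⬛⬛⬛⬛⬛⬛

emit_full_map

⬛⬛⬜⬛⬛❓❓❓❓❓
⬛⬛⬜⬛⬛❓❓❓❓❓
⬛⬛⬜⬛⬛❓❓❓❓❓
⬛⬛⬜⬛⬛⬛❓❓❓❓
⬛⬛⬜⬛⬛⬛❓❓❓❓
⬛⬜⬜⬜⬛⬛❓❓❓❓
⬛⬜⬜⬜⬛⬛❓❓❓❓
⬛⬜⬜⬜⬛⬛⬛⬛⬛⬛
⬛⬜🚪⬜⬛⬛⬛⬛⬛⬛
⬛⬛⬜⬜⬜⬜⬜🔴⬜⬜
⬛⬛⬛⬛⬛⬛⬛⬛⬛⬛
⬛⬛⬛⬛⬛⬛⬛⬛⬛⬛


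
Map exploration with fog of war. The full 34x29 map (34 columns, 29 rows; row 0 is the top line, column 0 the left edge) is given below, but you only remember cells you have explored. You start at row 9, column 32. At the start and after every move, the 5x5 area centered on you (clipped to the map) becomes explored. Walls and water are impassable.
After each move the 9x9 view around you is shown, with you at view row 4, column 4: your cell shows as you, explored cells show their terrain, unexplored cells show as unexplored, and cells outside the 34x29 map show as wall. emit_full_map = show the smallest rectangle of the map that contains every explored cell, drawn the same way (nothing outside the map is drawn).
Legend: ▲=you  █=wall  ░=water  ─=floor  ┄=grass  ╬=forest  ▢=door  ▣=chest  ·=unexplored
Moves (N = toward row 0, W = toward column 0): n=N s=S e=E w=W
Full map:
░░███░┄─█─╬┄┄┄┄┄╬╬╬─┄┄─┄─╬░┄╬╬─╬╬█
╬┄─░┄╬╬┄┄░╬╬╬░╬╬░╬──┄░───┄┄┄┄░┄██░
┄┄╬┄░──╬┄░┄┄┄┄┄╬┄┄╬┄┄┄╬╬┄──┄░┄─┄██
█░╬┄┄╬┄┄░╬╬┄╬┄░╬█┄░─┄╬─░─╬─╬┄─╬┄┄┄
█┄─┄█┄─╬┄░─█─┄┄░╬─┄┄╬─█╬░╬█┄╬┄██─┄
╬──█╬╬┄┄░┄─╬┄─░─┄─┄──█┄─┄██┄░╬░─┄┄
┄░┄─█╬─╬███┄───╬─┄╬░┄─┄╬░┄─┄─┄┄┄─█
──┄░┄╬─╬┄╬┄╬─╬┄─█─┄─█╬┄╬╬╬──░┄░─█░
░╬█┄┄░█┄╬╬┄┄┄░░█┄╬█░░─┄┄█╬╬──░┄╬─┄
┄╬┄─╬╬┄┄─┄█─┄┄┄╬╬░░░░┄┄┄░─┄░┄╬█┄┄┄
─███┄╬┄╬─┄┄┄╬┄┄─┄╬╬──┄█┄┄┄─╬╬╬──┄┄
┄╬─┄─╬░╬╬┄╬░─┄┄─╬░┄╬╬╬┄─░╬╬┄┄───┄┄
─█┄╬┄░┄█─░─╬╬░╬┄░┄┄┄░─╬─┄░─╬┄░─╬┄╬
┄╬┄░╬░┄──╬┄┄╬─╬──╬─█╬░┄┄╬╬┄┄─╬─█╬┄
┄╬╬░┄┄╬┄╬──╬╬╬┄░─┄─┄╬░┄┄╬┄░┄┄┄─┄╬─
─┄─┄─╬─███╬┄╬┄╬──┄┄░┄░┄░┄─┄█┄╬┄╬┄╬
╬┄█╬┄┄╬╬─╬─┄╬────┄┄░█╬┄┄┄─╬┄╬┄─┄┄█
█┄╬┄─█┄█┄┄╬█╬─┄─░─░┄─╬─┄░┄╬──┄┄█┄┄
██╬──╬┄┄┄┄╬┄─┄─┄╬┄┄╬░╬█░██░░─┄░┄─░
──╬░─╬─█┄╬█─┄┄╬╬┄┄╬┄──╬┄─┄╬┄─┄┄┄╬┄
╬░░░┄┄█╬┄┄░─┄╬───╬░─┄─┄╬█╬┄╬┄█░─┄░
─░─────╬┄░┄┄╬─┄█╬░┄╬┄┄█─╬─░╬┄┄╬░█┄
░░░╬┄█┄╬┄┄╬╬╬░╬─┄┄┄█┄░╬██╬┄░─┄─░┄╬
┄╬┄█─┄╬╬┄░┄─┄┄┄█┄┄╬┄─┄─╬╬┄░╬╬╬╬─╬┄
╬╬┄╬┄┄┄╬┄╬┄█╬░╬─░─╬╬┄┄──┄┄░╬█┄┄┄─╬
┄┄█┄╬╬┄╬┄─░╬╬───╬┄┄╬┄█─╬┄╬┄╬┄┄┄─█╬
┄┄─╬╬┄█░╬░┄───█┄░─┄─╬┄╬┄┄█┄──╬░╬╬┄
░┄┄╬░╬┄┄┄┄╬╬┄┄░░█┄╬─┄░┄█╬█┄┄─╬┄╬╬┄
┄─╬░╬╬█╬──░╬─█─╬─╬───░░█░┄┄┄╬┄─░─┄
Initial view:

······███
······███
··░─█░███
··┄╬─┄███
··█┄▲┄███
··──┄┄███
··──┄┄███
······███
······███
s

······███
··░─█░███
··┄╬─┄███
··█┄┄┄███
··──▲┄███
··──┄┄███
··─╬┄╬███
······███
······███

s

··░─█░███
··┄╬─┄███
··█┄┄┄███
··──┄┄███
··──▲┄███
··─╬┄╬███
··─█╬┄███
······███
······███

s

··┄╬─┄███
··█┄┄┄███
··──┄┄███
··──┄┄███
··─╬▲╬███
··─█╬┄███
··─┄╬─███
······███
······███

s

··█┄┄┄███
··──┄┄███
··──┄┄███
··─╬┄╬███
··─█▲┄███
··─┄╬─███
··┄╬┄╬███
······███
······███

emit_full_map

░─█░
┄╬─┄
█┄┄┄
──┄┄
──┄┄
─╬┄╬
─█▲┄
─┄╬─
┄╬┄╬

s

··──┄┄███
··──┄┄███
··─╬┄╬███
··─█╬┄███
··─┄▲─███
··┄╬┄╬███
··─┄┄████
······███
······███

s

··──┄┄███
··─╬┄╬███
··─█╬┄███
··─┄╬─███
··┄╬▲╬███
··─┄┄████
··┄█┄┄███
······███
······███

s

··─╬┄╬███
··─█╬┄███
··─┄╬─███
··┄╬┄╬███
··─┄▲████
··┄█┄┄███
··░┄─░███
······███
······███

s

··─█╬┄███
··─┄╬─███
··┄╬┄╬███
··─┄┄████
··┄█▲┄███
··░┄─░███
··┄┄╬┄███
······███
······███

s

··─┄╬─███
··┄╬┄╬███
··─┄┄████
··┄█┄┄███
··░┄▲░███
··┄┄╬┄███
··░─┄░███
······███
······███

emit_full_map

░─█░
┄╬─┄
█┄┄┄
──┄┄
──┄┄
─╬┄╬
─█╬┄
─┄╬─
┄╬┄╬
─┄┄█
┄█┄┄
░┄▲░
┄┄╬┄
░─┄░

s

··┄╬┄╬███
··─┄┄████
··┄█┄┄███
··░┄─░███
··┄┄▲┄███
··░─┄░███
··╬░█┄███
······███
······███

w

···┄╬┄╬██
···─┄┄███
··┄┄█┄┄██
··┄░┄─░██
··┄┄▲╬┄██
··█░─┄░██
··┄╬░█┄██
·······██
·······██

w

····┄╬┄╬█
····─┄┄██
··─┄┄█┄┄█
··─┄░┄─░█
··─┄▲┄╬┄█
··┄█░─┄░█
··┄┄╬░█┄█
········█
········█

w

·····┄╬┄╬
·····─┄┄█
··──┄┄█┄┄
··░─┄░┄─░
··┄─▲┄┄╬┄
··╬┄█░─┄░
··╬┄┄╬░█┄
·········
·········

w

······┄╬┄
······─┄┄
··╬──┄┄█┄
··░░─┄░┄─
··╬┄▲┄┄┄╬
··┄╬┄█░─┄
··░╬┄┄╬░█
·········
·········

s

······─┄┄
··╬──┄┄█┄
··░░─┄░┄─
··╬┄─┄┄┄╬
··┄╬▲█░─┄
··░╬┄┄╬░█
··┄░─┄─··
·········
·········

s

··╬──┄┄█┄
··░░─┄░┄─
··╬┄─┄┄┄╬
··┄╬┄█░─┄
··░╬▲┄╬░█
··┄░─┄─··
··░╬╬╬╬··
·········
·········

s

··░░─┄░┄─
··╬┄─┄┄┄╬
··┄╬┄█░─┄
··░╬┄┄╬░█
··┄░▲┄─··
··░╬╬╬╬··
··░╬█┄┄··
·········
·········

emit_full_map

····░─█░
····┄╬─┄
····█┄┄┄
····──┄┄
····──┄┄
····─╬┄╬
····─█╬┄
····─┄╬─
····┄╬┄╬
····─┄┄█
╬──┄┄█┄┄
░░─┄░┄─░
╬┄─┄┄┄╬┄
┄╬┄█░─┄░
░╬┄┄╬░█┄
┄░▲┄─···
░╬╬╬╬···
░╬█┄┄···

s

··╬┄─┄┄┄╬
··┄╬┄█░─┄
··░╬┄┄╬░█
··┄░─┄─··
··░╬▲╬╬··
··░╬█┄┄··
··┄╬┄┄┄··
·········
·········

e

·╬┄─┄┄┄╬┄
·┄╬┄█░─┄░
·░╬┄┄╬░█┄
·┄░─┄─░··
·░╬╬▲╬─··
·░╬█┄┄┄··
·┄╬┄┄┄─··
·········
·········

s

·┄╬┄█░─┄░
·░╬┄┄╬░█┄
·┄░─┄─░··
·░╬╬╬╬─··
·░╬█▲┄┄··
·┄╬┄┄┄─··
··──╬░╬··
·········
·········

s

·░╬┄┄╬░█┄
·┄░─┄─░··
·░╬╬╬╬─··
·░╬█┄┄┄··
·┄╬┄▲┄─··
··──╬░╬··
··┄─╬┄╬··
·········
█████████

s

·┄░─┄─░··
·░╬╬╬╬─··
·░╬█┄┄┄··
·┄╬┄┄┄─··
··──▲░╬··
··┄─╬┄╬··
··┄╬┄─░··
█████████
█████████

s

·░╬╬╬╬─··
·░╬█┄┄┄··
·┄╬┄┄┄─··
··──╬░╬··
··┄─▲┄╬··
··┄╬┄─░··
█████████
█████████
█████████

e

░╬╬╬╬─··█
░╬█┄┄┄··█
┄╬┄┄┄─█·█
·──╬░╬╬·█
·┄─╬▲╬╬·█
·┄╬┄─░─·█
█████████
█████████
█████████

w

·░╬╬╬╬─··
·░╬█┄┄┄··
·┄╬┄┄┄─█·
··──╬░╬╬·
··┄─▲┄╬╬·
··┄╬┄─░─·
█████████
█████████
█████████

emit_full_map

····░─█░
····┄╬─┄
····█┄┄┄
····──┄┄
····──┄┄
····─╬┄╬
····─█╬┄
····─┄╬─
····┄╬┄╬
····─┄┄█
╬──┄┄█┄┄
░░─┄░┄─░
╬┄─┄┄┄╬┄
┄╬┄█░─┄░
░╬┄┄╬░█┄
┄░─┄─░··
░╬╬╬╬─··
░╬█┄┄┄··
┄╬┄┄┄─█·
·──╬░╬╬·
·┄─▲┄╬╬·
·┄╬┄─░─·

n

·┄░─┄─░··
·░╬╬╬╬─··
·░╬█┄┄┄··
·┄╬┄┄┄─█·
··──▲░╬╬·
··┄─╬┄╬╬·
··┄╬┄─░─·
█████████
█████████

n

·░╬┄┄╬░█┄
·┄░─┄─░··
·░╬╬╬╬─··
·░╬█┄┄┄··
·┄╬┄▲┄─█·
··──╬░╬╬·
··┄─╬┄╬╬·
··┄╬┄─░─·
█████████

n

·┄╬┄█░─┄░
·░╬┄┄╬░█┄
·┄░─┄─░··
·░╬╬╬╬─··
·░╬█▲┄┄··
·┄╬┄┄┄─█·
··──╬░╬╬·
··┄─╬┄╬╬·
··┄╬┄─░─·

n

·╬┄─┄┄┄╬┄
·┄╬┄█░─┄░
·░╬┄┄╬░█┄
·┄░─┄─░··
·░╬╬▲╬─··
·░╬█┄┄┄··
·┄╬┄┄┄─█·
··──╬░╬╬·
··┄─╬┄╬╬·

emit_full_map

····░─█░
····┄╬─┄
····█┄┄┄
····──┄┄
····──┄┄
····─╬┄╬
····─█╬┄
····─┄╬─
····┄╬┄╬
····─┄┄█
╬──┄┄█┄┄
░░─┄░┄─░
╬┄─┄┄┄╬┄
┄╬┄█░─┄░
░╬┄┄╬░█┄
┄░─┄─░··
░╬╬▲╬─··
░╬█┄┄┄··
┄╬┄┄┄─█·
·──╬░╬╬·
·┄─╬┄╬╬·
·┄╬┄─░─·

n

·░░─┄░┄─░
·╬┄─┄┄┄╬┄
·┄╬┄█░─┄░
·░╬┄┄╬░█┄
·┄░─▲─░··
·░╬╬╬╬─··
·░╬█┄┄┄··
·┄╬┄┄┄─█·
··──╬░╬╬·

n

·╬──┄┄█┄┄
·░░─┄░┄─░
·╬┄─┄┄┄╬┄
·┄╬┄█░─┄░
·░╬┄▲╬░█┄
·┄░─┄─░··
·░╬╬╬╬─··
·░╬█┄┄┄··
·┄╬┄┄┄─█·

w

··╬──┄┄█┄
··░░─┄░┄─
··╬┄─┄┄┄╬
··┄╬┄█░─┄
··░╬▲┄╬░█
··┄░─┄─░·
··░╬╬╬╬─·
··░╬█┄┄┄·
··┄╬┄┄┄─█

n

······─┄┄
··╬──┄┄█┄
··░░─┄░┄─
··╬┄─┄┄┄╬
··┄╬▲█░─┄
··░╬┄┄╬░█
··┄░─┄─░·
··░╬╬╬╬─·
··░╬█┄┄┄·

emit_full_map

····░─█░
····┄╬─┄
····█┄┄┄
····──┄┄
····──┄┄
····─╬┄╬
····─█╬┄
····─┄╬─
····┄╬┄╬
····─┄┄█
╬──┄┄█┄┄
░░─┄░┄─░
╬┄─┄┄┄╬┄
┄╬▲█░─┄░
░╬┄┄╬░█┄
┄░─┄─░··
░╬╬╬╬─··
░╬█┄┄┄··
┄╬┄┄┄─█·
·──╬░╬╬·
·┄─╬┄╬╬·
·┄╬┄─░─·

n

······┄╬┄
······─┄┄
··╬──┄┄█┄
··░░─┄░┄─
··╬┄▲┄┄┄╬
··┄╬┄█░─┄
··░╬┄┄╬░█
··┄░─┄─░·
··░╬╬╬╬─·

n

······─┄╬
······┄╬┄
··╬┄╬┄─┄┄
··╬──┄┄█┄
··░░▲┄░┄─
··╬┄─┄┄┄╬
··┄╬┄█░─┄
··░╬┄┄╬░█
··┄░─┄─░·

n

······─█╬
······─┄╬
··┄█┄╬┄╬┄
··╬┄╬┄─┄┄
··╬─▲┄┄█┄
··░░─┄░┄─
··╬┄─┄┄┄╬
··┄╬┄█░─┄
··░╬┄┄╬░█

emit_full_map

····░─█░
····┄╬─┄
····█┄┄┄
····──┄┄
····──┄┄
····─╬┄╬
····─█╬┄
····─┄╬─
┄█┄╬┄╬┄╬
╬┄╬┄─┄┄█
╬─▲┄┄█┄┄
░░─┄░┄─░
╬┄─┄┄┄╬┄
┄╬┄█░─┄░
░╬┄┄╬░█┄
┄░─┄─░··
░╬╬╬╬─··
░╬█┄┄┄··
┄╬┄┄┄─█·
·──╬░╬╬·
·┄─╬┄╬╬·
·┄╬┄─░─·
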